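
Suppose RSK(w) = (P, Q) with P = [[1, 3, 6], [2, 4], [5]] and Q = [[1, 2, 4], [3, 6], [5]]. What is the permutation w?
Reverse the RSK construction: for i from n down to 1, find the cell of Q containing i, remove the entry at that cell from P, and reverse-bump it up through P; the value ejected from row 1 is w(i).

Step i=6: Q has 6 at row 2, column 2; remove 4 from row 2 of P and reverse-bump: 4 enters row 1 and ejects 3. So w(6) = 3. P is now [[1, 4, 6], [2], [5]].
Step i=5: Q has 5 at row 3, column 1; remove 5 from row 3 of P and reverse-bump: 5 enters row 2 and ejects 2; 2 enters row 1 and ejects 1. So w(5) = 1. P is now [[2, 4, 6], [5]].
Step i=4: Q has 4 at row 1, column 3; remove that cell from P, ejecting 6. So w(4) = 6. P is now [[2, 4], [5]].
Step i=3: Q has 3 at row 2, column 1; remove 5 from row 2 of P and reverse-bump: 5 enters row 1 and ejects 4. So w(3) = 4. P is now [[2, 5]].
Step i=2: Q has 2 at row 1, column 2; remove that cell from P, ejecting 5. So w(2) = 5. P is now [[2]].
Step i=1: Q has 1 at row 1, column 1; remove that cell from P, ejecting 2. So w(1) = 2. P is now [].

So w = 2 5 4 6 1 3.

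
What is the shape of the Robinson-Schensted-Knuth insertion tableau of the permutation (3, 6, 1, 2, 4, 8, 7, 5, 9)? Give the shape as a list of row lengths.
[5, 3, 1]

Row-insert each entry into an empty tableau.

After inserting 3: P = [[3]].
After inserting 6: P = [[3, 6]].
After inserting 1: P = [[1, 6], [3]].
After inserting 2: P = [[1, 2], [3, 6]].
After inserting 4: P = [[1, 2, 4], [3, 6]].
After inserting 8: P = [[1, 2, 4, 8], [3, 6]].
After inserting 7: P = [[1, 2, 4, 7], [3, 6, 8]].
After inserting 5: P = [[1, 2, 4, 5], [3, 6, 7], [8]].
After inserting 9: P = [[1, 2, 4, 5, 9], [3, 6, 7], [8]].

The final insertion tableau P = [[1, 2, 4, 5, 9], [3, 6, 7], [8]] has shape [5, 3, 1].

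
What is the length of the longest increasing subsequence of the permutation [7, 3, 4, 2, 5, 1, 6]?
4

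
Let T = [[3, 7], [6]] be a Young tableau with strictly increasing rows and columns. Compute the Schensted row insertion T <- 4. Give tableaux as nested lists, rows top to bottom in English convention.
[[3, 4], [6, 7]]

In row 1, 4 replaces 7 (the leftmost entry greater than 4); 7 is bumped to row 2. 7 is appended to row 2. The new tableau is [[3, 4], [6, 7]].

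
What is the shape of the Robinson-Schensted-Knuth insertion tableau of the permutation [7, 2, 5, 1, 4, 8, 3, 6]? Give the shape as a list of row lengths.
RSK row insertion gives P = [[1, 3, 6], [2, 4, 8], [5], [7]], which has shape [3, 3, 1, 1].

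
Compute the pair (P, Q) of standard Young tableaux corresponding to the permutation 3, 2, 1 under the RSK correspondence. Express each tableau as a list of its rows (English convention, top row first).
P = [[1], [2], [3]], Q = [[1], [2], [3]]

Insert each entry of the permutation into P by Schensted row insertion, recording in Q the position of each new cell.

Insert 3: appended to row 1. P = [[3]], Q = [[1]].
Insert 2: 2 bumps 3 from row 1; 3 starts row 2. P = [[2], [3]], Q = [[1], [2]].
Insert 1: 1 bumps 2 from row 1; 2 bumps 3 from row 2; 3 starts row 3. P = [[1], [2], [3]], Q = [[1], [2], [3]].

So P = [[1], [2], [3]], Q = [[1], [2], [3]].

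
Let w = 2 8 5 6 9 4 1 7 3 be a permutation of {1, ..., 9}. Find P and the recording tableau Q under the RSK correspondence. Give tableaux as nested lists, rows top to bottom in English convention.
Insert each entry of the permutation into P by Schensted row insertion, recording in Q the position of each new cell.

Insert 2: appended to row 1. P = [[2]], Q = [[1]].
Insert 8: appended to row 1. P = [[2, 8]], Q = [[1, 2]].
Insert 5: 5 bumps 8 from row 1; 8 starts row 2. P = [[2, 5], [8]], Q = [[1, 2], [3]].
Insert 6: appended to row 1. P = [[2, 5, 6], [8]], Q = [[1, 2, 4], [3]].
Insert 9: appended to row 1. P = [[2, 5, 6, 9], [8]], Q = [[1, 2, 4, 5], [3]].
Insert 4: 4 bumps 5 from row 1; 5 bumps 8 from row 2; 8 starts row 3. P = [[2, 4, 6, 9], [5], [8]], Q = [[1, 2, 4, 5], [3], [6]].
Insert 1: 1 bumps 2 from row 1; 2 bumps 5 from row 2; 5 bumps 8 from row 3; 8 starts row 4. P = [[1, 4, 6, 9], [2], [5], [8]], Q = [[1, 2, 4, 5], [3], [6], [7]].
Insert 7: 7 bumps 9 from row 1; 9 appends to row 2. P = [[1, 4, 6, 7], [2, 9], [5], [8]], Q = [[1, 2, 4, 5], [3, 8], [6], [7]].
Insert 3: 3 bumps 4 from row 1; 4 bumps 9 from row 2; 9 appends to row 3. P = [[1, 3, 6, 7], [2, 4], [5, 9], [8]], Q = [[1, 2, 4, 5], [3, 8], [6, 9], [7]].

So P = [[1, 3, 6, 7], [2, 4], [5, 9], [8]], Q = [[1, 2, 4, 5], [3, 8], [6, 9], [7]].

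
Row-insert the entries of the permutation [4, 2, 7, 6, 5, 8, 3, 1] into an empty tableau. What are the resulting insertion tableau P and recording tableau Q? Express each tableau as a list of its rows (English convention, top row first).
P = [[1, 3, 8], [2, 5], [4], [6], [7]], Q = [[1, 3, 6], [2, 4], [5], [7], [8]]

Insert each entry of the permutation into P by Schensted row insertion, recording in Q the position of each new cell.

Insert 4: appended to row 1. P = [[4]].
Insert 2: 2 bumps 4 from row 1; 4 starts row 2. P = [[2], [4]].
Insert 7: appended to row 1. P = [[2, 7], [4]].
Insert 6: 6 bumps 7 from row 1; 7 appends to row 2. P = [[2, 6], [4, 7]].
Insert 5: 5 bumps 6 from row 1; 6 bumps 7 from row 2; 7 starts row 3. P = [[2, 5], [4, 6], [7]].
Insert 8: appended to row 1. P = [[2, 5, 8], [4, 6], [7]].
Insert 3: 3 bumps 5 from row 1; 5 bumps 6 from row 2; 6 bumps 7 from row 3; 7 starts row 4. P = [[2, 3, 8], [4, 5], [6], [7]].
Insert 1: 1 bumps 2 from row 1; 2 bumps 4 from row 2; 4 bumps 6 from row 3; 6 bumps 7 from row 4; 7 starts row 5. P = [[1, 3, 8], [2, 5], [4], [6], [7]].

So P = [[1, 3, 8], [2, 5], [4], [6], [7]], Q = [[1, 3, 6], [2, 4], [5], [7], [8]].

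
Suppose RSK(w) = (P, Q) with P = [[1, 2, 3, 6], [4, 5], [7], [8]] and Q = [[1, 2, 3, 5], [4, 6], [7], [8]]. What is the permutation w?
Reverse the RSK construction: for i from n down to 1, find the cell of Q containing i, remove the entry at that cell from P, and reverse-bump it up through P; the value ejected from row 1 is w(i).

Step i=8: Q has 8 at row 4, column 1; remove 8 from row 4 of P and reverse-bump: 8 enters row 3 and ejects 7; 7 enters row 2 and ejects 5; 5 enters row 1 and ejects 3. So w(8) = 3. P is now [[1, 2, 5, 6], [4, 7], [8]].
Step i=7: Q has 7 at row 3, column 1; remove 8 from row 3 of P and reverse-bump: 8 enters row 2 and ejects 7; 7 enters row 1 and ejects 6. So w(7) = 6. P is now [[1, 2, 5, 7], [4, 8]].
Step i=6: Q has 6 at row 2, column 2; remove 8 from row 2 of P and reverse-bump: 8 enters row 1 and ejects 7. So w(6) = 7. P is now [[1, 2, 5, 8], [4]].
Step i=5: Q has 5 at row 1, column 4; remove that cell from P, ejecting 8. So w(5) = 8. P is now [[1, 2, 5], [4]].
Step i=4: Q has 4 at row 2, column 1; remove 4 from row 2 of P and reverse-bump: 4 enters row 1 and ejects 2. So w(4) = 2. P is now [[1, 4, 5]].
Step i=3: Q has 3 at row 1, column 3; remove that cell from P, ejecting 5. So w(3) = 5. P is now [[1, 4]].
Step i=2: Q has 2 at row 1, column 2; remove that cell from P, ejecting 4. So w(2) = 4. P is now [[1]].
Step i=1: Q has 1 at row 1, column 1; remove that cell from P, ejecting 1. So w(1) = 1. P is now [].

So w = 1 4 5 2 8 7 6 3.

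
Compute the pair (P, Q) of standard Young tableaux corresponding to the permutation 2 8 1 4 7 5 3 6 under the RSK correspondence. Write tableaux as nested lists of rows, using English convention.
P = [[1, 3, 5, 6], [2, 4], [7], [8]], Q = [[1, 2, 5, 8], [3, 4], [6], [7]]

Insert each entry of the permutation into P by Schensted row insertion, recording in Q the position of each new cell.

Insert 2: appended to row 1. P = [[2]], Q = [[1]].
Insert 8: appended to row 1. P = [[2, 8]], Q = [[1, 2]].
Insert 1: 1 bumps 2 from row 1; 2 starts row 2. P = [[1, 8], [2]], Q = [[1, 2], [3]].
Insert 4: 4 bumps 8 from row 1; 8 appends to row 2. P = [[1, 4], [2, 8]], Q = [[1, 2], [3, 4]].
Insert 7: appended to row 1. P = [[1, 4, 7], [2, 8]], Q = [[1, 2, 5], [3, 4]].
Insert 5: 5 bumps 7 from row 1; 7 bumps 8 from row 2; 8 starts row 3. P = [[1, 4, 5], [2, 7], [8]], Q = [[1, 2, 5], [3, 4], [6]].
Insert 3: 3 bumps 4 from row 1; 4 bumps 7 from row 2; 7 bumps 8 from row 3; 8 starts row 4. P = [[1, 3, 5], [2, 4], [7], [8]], Q = [[1, 2, 5], [3, 4], [6], [7]].
Insert 6: appended to row 1. P = [[1, 3, 5, 6], [2, 4], [7], [8]], Q = [[1, 2, 5, 8], [3, 4], [6], [7]].

So P = [[1, 3, 5, 6], [2, 4], [7], [8]], Q = [[1, 2, 5, 8], [3, 4], [6], [7]].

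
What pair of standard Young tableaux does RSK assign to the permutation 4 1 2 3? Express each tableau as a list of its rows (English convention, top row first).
Insert each entry of the permutation into P by Schensted row insertion, recording in Q the position of each new cell.

Insert 4: appended to row 1. P = [[4]].
Insert 1: 1 bumps 4 from row 1; 4 starts row 2. P = [[1], [4]].
Insert 2: appended to row 1. P = [[1, 2], [4]].
Insert 3: appended to row 1. P = [[1, 2, 3], [4]].

So P = [[1, 2, 3], [4]], Q = [[1, 3, 4], [2]].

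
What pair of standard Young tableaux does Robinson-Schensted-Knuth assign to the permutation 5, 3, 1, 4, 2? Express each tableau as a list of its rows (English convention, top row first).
Insert each entry of the permutation into P by Schensted row insertion, recording in Q the position of each new cell.

After inserting 5: P = [[5]].
After inserting 3: P = [[3], [5]].
After inserting 1: P = [[1], [3], [5]].
After inserting 4: P = [[1, 4], [3], [5]].
After inserting 2: P = [[1, 2], [3, 4], [5]].

So P = [[1, 2], [3, 4], [5]], Q = [[1, 4], [2, 5], [3]].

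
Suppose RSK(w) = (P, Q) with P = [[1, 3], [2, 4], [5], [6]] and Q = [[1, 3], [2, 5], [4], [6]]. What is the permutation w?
6 2 5 1 4 3

Reverse the RSK construction: for i from n down to 1, find the cell of Q containing i, remove the entry at that cell from P, and reverse-bump it up through P; the value ejected from row 1 is w(i).

Step i=6: Q has 6 at row 4, column 1; remove 6 from row 4 of P and reverse-bump: 6 enters row 3 and ejects 5; 5 enters row 2 and ejects 4; 4 enters row 1 and ejects 3. So w(6) = 3. P is now [[1, 4], [2, 5], [6]].
Step i=5: Q has 5 at row 2, column 2; remove 5 from row 2 of P and reverse-bump: 5 enters row 1 and ejects 4. So w(5) = 4. P is now [[1, 5], [2], [6]].
Step i=4: Q has 4 at row 3, column 1; remove 6 from row 3 of P and reverse-bump: 6 enters row 2 and ejects 2; 2 enters row 1 and ejects 1. So w(4) = 1. P is now [[2, 5], [6]].
Step i=3: Q has 3 at row 1, column 2; remove that cell from P, ejecting 5. So w(3) = 5. P is now [[2], [6]].
Step i=2: Q has 2 at row 2, column 1; remove 6 from row 2 of P and reverse-bump: 6 enters row 1 and ejects 2. So w(2) = 2. P is now [[6]].
Step i=1: Q has 1 at row 1, column 1; remove that cell from P, ejecting 6. So w(1) = 6. P is now [].

So w = 6 2 5 1 4 3.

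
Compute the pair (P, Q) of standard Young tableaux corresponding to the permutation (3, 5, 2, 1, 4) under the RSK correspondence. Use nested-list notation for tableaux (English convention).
P = [[1, 4], [2, 5], [3]], Q = [[1, 2], [3, 5], [4]]

Insert each entry of the permutation into P by Schensted row insertion, recording in Q the position of each new cell.

Insert 3: appended to row 1. P = [[3]], Q = [[1]].
Insert 5: appended to row 1. P = [[3, 5]], Q = [[1, 2]].
Insert 2: 2 bumps 3 from row 1; 3 starts row 2. P = [[2, 5], [3]], Q = [[1, 2], [3]].
Insert 1: 1 bumps 2 from row 1; 2 bumps 3 from row 2; 3 starts row 3. P = [[1, 5], [2], [3]], Q = [[1, 2], [3], [4]].
Insert 4: 4 bumps 5 from row 1; 5 appends to row 2. P = [[1, 4], [2, 5], [3]], Q = [[1, 2], [3, 5], [4]].

So P = [[1, 4], [2, 5], [3]], Q = [[1, 2], [3, 5], [4]].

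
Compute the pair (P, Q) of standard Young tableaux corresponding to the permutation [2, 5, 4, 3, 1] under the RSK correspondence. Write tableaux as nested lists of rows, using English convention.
P = [[1, 3], [2], [4], [5]], Q = [[1, 2], [3], [4], [5]]

Insert each entry of the permutation into P by Schensted row insertion, recording in Q the position of each new cell.

Insert 2: appended to row 1. P = [[2]], Q = [[1]].
Insert 5: appended to row 1. P = [[2, 5]], Q = [[1, 2]].
Insert 4: 4 bumps 5 from row 1; 5 starts row 2. P = [[2, 4], [5]], Q = [[1, 2], [3]].
Insert 3: 3 bumps 4 from row 1; 4 bumps 5 from row 2; 5 starts row 3. P = [[2, 3], [4], [5]], Q = [[1, 2], [3], [4]].
Insert 1: 1 bumps 2 from row 1; 2 bumps 4 from row 2; 4 bumps 5 from row 3; 5 starts row 4. P = [[1, 3], [2], [4], [5]], Q = [[1, 2], [3], [4], [5]].

So P = [[1, 3], [2], [4], [5]], Q = [[1, 2], [3], [4], [5]].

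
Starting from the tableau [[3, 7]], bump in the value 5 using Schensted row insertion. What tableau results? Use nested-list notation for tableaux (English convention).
In row 1, 5 replaces 7 (the leftmost entry greater than 5); 7 is bumped to row 2. 7 starts a new row 2. The new tableau is [[3, 5], [7]].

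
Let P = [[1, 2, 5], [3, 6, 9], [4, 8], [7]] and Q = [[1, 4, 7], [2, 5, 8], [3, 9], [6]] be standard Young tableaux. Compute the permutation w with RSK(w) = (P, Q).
Reverse RSK: for i = n, n-1, ..., 1, locate i in Q, remove the corresponding corner cell from P, and reverse-bump its entry up through P; the value ejected from row 1 is w(i).

So w = 7 4 1 8 3 2 9 6 5.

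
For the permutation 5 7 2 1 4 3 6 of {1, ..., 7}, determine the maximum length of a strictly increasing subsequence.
3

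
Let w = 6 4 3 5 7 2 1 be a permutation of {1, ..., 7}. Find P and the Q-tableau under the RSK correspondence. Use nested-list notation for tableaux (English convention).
P = [[1, 5, 7], [2], [3], [4], [6]], Q = [[1, 4, 5], [2], [3], [6], [7]]

Insert each entry of the permutation into P by Schensted row insertion, recording in Q the position of each new cell.

Insert 6: appended to row 1. P = [[6]], Q = [[1]].
Insert 4: 4 bumps 6 from row 1; 6 starts row 2. P = [[4], [6]], Q = [[1], [2]].
Insert 3: 3 bumps 4 from row 1; 4 bumps 6 from row 2; 6 starts row 3. P = [[3], [4], [6]], Q = [[1], [2], [3]].
Insert 5: appended to row 1. P = [[3, 5], [4], [6]], Q = [[1, 4], [2], [3]].
Insert 7: appended to row 1. P = [[3, 5, 7], [4], [6]], Q = [[1, 4, 5], [2], [3]].
Insert 2: 2 bumps 3 from row 1; 3 bumps 4 from row 2; 4 bumps 6 from row 3; 6 starts row 4. P = [[2, 5, 7], [3], [4], [6]], Q = [[1, 4, 5], [2], [3], [6]].
Insert 1: 1 bumps 2 from row 1; 2 bumps 3 from row 2; 3 bumps 4 from row 3; 4 bumps 6 from row 4; 6 starts row 5. P = [[1, 5, 7], [2], [3], [4], [6]], Q = [[1, 4, 5], [2], [3], [6], [7]].

So P = [[1, 5, 7], [2], [3], [4], [6]], Q = [[1, 4, 5], [2], [3], [6], [7]].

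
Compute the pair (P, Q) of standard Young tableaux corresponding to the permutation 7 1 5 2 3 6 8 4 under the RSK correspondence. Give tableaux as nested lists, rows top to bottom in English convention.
Insert each entry of the permutation into P by Schensted row insertion, recording in Q the position of each new cell.

Insert 7: appended to row 1. P = [[7]].
Insert 1: 1 bumps 7 from row 1; 7 starts row 2. P = [[1], [7]].
Insert 5: appended to row 1. P = [[1, 5], [7]].
Insert 2: 2 bumps 5 from row 1; 5 bumps 7 from row 2; 7 starts row 3. P = [[1, 2], [5], [7]].
Insert 3: appended to row 1. P = [[1, 2, 3], [5], [7]].
Insert 6: appended to row 1. P = [[1, 2, 3, 6], [5], [7]].
Insert 8: appended to row 1. P = [[1, 2, 3, 6, 8], [5], [7]].
Insert 4: 4 bumps 6 from row 1; 6 appends to row 2. P = [[1, 2, 3, 4, 8], [5, 6], [7]].

So P = [[1, 2, 3, 4, 8], [5, 6], [7]], Q = [[1, 3, 5, 6, 7], [2, 8], [4]].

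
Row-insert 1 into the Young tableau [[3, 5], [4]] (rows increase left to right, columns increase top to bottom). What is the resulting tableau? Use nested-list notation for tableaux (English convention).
In row 1, 1 replaces 3 (the leftmost entry greater than 1); 3 is bumped to row 2. In row 2, 3 replaces 4 (the leftmost entry greater than 3); 4 is bumped to row 3. 4 starts a new row 3. The new tableau is [[1, 5], [3], [4]].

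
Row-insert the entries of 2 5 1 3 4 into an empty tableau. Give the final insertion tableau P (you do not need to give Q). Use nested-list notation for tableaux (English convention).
P = [[1, 3, 4], [2, 5]]

Insert 2: appended to row 1. P = [[2]].
Insert 5: appended to row 1. P = [[2, 5]].
Insert 1: 1 bumps 2 from row 1; 2 starts row 2. P = [[1, 5], [2]].
Insert 3: 3 bumps 5 from row 1; 5 appends to row 2. P = [[1, 3], [2, 5]].
Insert 4: appended to row 1. P = [[1, 3, 4], [2, 5]].

So P = [[1, 3, 4], [2, 5]].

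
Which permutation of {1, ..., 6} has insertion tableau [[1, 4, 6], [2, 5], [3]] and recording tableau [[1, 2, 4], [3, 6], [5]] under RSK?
3 5 2 6 1 4

Reverse RSK: for i = n, n-1, ..., 1, locate i in Q, remove the corresponding corner cell from P, and reverse-bump its entry up through P; the value ejected from row 1 is w(i).

So w = 3 5 2 6 1 4.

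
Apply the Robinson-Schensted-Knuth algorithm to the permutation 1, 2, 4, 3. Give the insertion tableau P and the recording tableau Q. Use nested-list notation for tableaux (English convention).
Insert each entry of the permutation into P by Schensted row insertion, recording in Q the position of each new cell.

Insert 1: appended to row 1. P = [[1]].
Insert 2: appended to row 1. P = [[1, 2]].
Insert 4: appended to row 1. P = [[1, 2, 4]].
Insert 3: 3 bumps 4 from row 1; 4 starts row 2. P = [[1, 2, 3], [4]].

So P = [[1, 2, 3], [4]], Q = [[1, 2, 3], [4]].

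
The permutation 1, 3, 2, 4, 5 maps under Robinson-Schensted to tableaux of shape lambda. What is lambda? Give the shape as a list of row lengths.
[4, 1]

Row-insert each entry into an empty tableau.

After inserting 1: P = [[1]].
After inserting 3: P = [[1, 3]].
After inserting 2: P = [[1, 2], [3]].
After inserting 4: P = [[1, 2, 4], [3]].
After inserting 5: P = [[1, 2, 4, 5], [3]].

The final insertion tableau P = [[1, 2, 4, 5], [3]] has shape [4, 1].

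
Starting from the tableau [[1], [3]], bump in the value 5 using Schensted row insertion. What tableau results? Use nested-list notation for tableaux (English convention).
[[1, 5], [3]]

5 is larger than every entry of row 1, so it is appended to row 1. The new tableau is [[1, 5], [3]].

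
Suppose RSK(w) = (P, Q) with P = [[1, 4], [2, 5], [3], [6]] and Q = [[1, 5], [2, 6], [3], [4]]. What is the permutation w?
Reverse the RSK construction: for i from n down to 1, find the cell of Q containing i, remove the entry at that cell from P, and reverse-bump it up through P; the value ejected from row 1 is w(i).

Step i=6: Q has 6 at row 2, column 2; remove 5 from row 2 of P and reverse-bump: 5 enters row 1 and ejects 4. So w(6) = 4. P is now [[1, 5], [2], [3], [6]].
Step i=5: Q has 5 at row 1, column 2; remove that cell from P, ejecting 5. So w(5) = 5. P is now [[1], [2], [3], [6]].
Step i=4: Q has 4 at row 4, column 1; remove 6 from row 4 of P and reverse-bump: 6 enters row 3 and ejects 3; 3 enters row 2 and ejects 2; 2 enters row 1 and ejects 1. So w(4) = 1. P is now [[2], [3], [6]].
Step i=3: Q has 3 at row 3, column 1; remove 6 from row 3 of P and reverse-bump: 6 enters row 2 and ejects 3; 3 enters row 1 and ejects 2. So w(3) = 2. P is now [[3], [6]].
Step i=2: Q has 2 at row 2, column 1; remove 6 from row 2 of P and reverse-bump: 6 enters row 1 and ejects 3. So w(2) = 3. P is now [[6]].
Step i=1: Q has 1 at row 1, column 1; remove that cell from P, ejecting 6. So w(1) = 6. P is now [].

So w = 6 3 2 1 5 4.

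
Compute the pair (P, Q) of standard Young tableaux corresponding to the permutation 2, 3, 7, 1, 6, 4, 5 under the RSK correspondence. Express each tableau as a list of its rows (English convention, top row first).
P = [[1, 3, 4, 5], [2, 6], [7]], Q = [[1, 2, 3, 7], [4, 5], [6]]

Insert each entry of the permutation into P by Schensted row insertion, recording in Q the position of each new cell.

After inserting 2: P = [[2]].
After inserting 3: P = [[2, 3]].
After inserting 7: P = [[2, 3, 7]].
After inserting 1: P = [[1, 3, 7], [2]].
After inserting 6: P = [[1, 3, 6], [2, 7]].
After inserting 4: P = [[1, 3, 4], [2, 6], [7]].
After inserting 5: P = [[1, 3, 4, 5], [2, 6], [7]].

So P = [[1, 3, 4, 5], [2, 6], [7]], Q = [[1, 2, 3, 7], [4, 5], [6]].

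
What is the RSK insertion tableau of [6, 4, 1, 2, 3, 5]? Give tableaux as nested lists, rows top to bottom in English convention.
Insert 6: appended to row 1. P = [[6]].
Insert 4: 4 bumps 6 from row 1; 6 starts row 2. P = [[4], [6]].
Insert 1: 1 bumps 4 from row 1; 4 bumps 6 from row 2; 6 starts row 3. P = [[1], [4], [6]].
Insert 2: appended to row 1. P = [[1, 2], [4], [6]].
Insert 3: appended to row 1. P = [[1, 2, 3], [4], [6]].
Insert 5: appended to row 1. P = [[1, 2, 3, 5], [4], [6]].

So P = [[1, 2, 3, 5], [4], [6]].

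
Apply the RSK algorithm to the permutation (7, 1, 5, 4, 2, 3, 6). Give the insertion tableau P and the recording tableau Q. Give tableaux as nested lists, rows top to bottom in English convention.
Insert each entry of the permutation into P by Schensted row insertion, recording in Q the position of each new cell.

Insert 7: appended to row 1. P = [[7]], Q = [[1]].
Insert 1: 1 bumps 7 from row 1; 7 starts row 2. P = [[1], [7]], Q = [[1], [2]].
Insert 5: appended to row 1. P = [[1, 5], [7]], Q = [[1, 3], [2]].
Insert 4: 4 bumps 5 from row 1; 5 bumps 7 from row 2; 7 starts row 3. P = [[1, 4], [5], [7]], Q = [[1, 3], [2], [4]].
Insert 2: 2 bumps 4 from row 1; 4 bumps 5 from row 2; 5 bumps 7 from row 3; 7 starts row 4. P = [[1, 2], [4], [5], [7]], Q = [[1, 3], [2], [4], [5]].
Insert 3: appended to row 1. P = [[1, 2, 3], [4], [5], [7]], Q = [[1, 3, 6], [2], [4], [5]].
Insert 6: appended to row 1. P = [[1, 2, 3, 6], [4], [5], [7]], Q = [[1, 3, 6, 7], [2], [4], [5]].

So P = [[1, 2, 3, 6], [4], [5], [7]], Q = [[1, 3, 6, 7], [2], [4], [5]].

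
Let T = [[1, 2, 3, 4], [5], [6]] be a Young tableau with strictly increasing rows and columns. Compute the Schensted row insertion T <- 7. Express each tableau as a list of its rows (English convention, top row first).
7 is larger than every entry of row 1, so it is appended to row 1. The new tableau is [[1, 2, 3, 4, 7], [5], [6]].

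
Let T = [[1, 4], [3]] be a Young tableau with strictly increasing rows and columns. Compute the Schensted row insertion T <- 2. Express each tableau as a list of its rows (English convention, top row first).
[[1, 2], [3, 4]]

In row 1, 2 replaces 4 (the leftmost entry greater than 2); 4 is bumped to row 2. 4 is appended to row 2. The new tableau is [[1, 2], [3, 4]].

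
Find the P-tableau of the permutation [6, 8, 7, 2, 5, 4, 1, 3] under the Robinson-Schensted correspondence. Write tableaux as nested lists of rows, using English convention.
P = [[1, 3], [2, 4], [5, 7], [6], [8]]

Insert 6: appended to row 1. P = [[6]].
Insert 8: appended to row 1. P = [[6, 8]].
Insert 7: 7 bumps 8 from row 1; 8 starts row 2. P = [[6, 7], [8]].
Insert 2: 2 bumps 6 from row 1; 6 bumps 8 from row 2; 8 starts row 3. P = [[2, 7], [6], [8]].
Insert 5: 5 bumps 7 from row 1; 7 appends to row 2. P = [[2, 5], [6, 7], [8]].
Insert 4: 4 bumps 5 from row 1; 5 bumps 6 from row 2; 6 bumps 8 from row 3; 8 starts row 4. P = [[2, 4], [5, 7], [6], [8]].
Insert 1: 1 bumps 2 from row 1; 2 bumps 5 from row 2; 5 bumps 6 from row 3; 6 bumps 8 from row 4; 8 starts row 5. P = [[1, 4], [2, 7], [5], [6], [8]].
Insert 3: 3 bumps 4 from row 1; 4 bumps 7 from row 2; 7 appends to row 3. P = [[1, 3], [2, 4], [5, 7], [6], [8]].

So P = [[1, 3], [2, 4], [5, 7], [6], [8]].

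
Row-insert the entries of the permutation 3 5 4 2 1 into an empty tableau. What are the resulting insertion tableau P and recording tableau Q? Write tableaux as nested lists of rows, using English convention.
Insert each entry of the permutation into P by Schensted row insertion, recording in Q the position of each new cell.

After inserting 3: P = [[3]].
After inserting 5: P = [[3, 5]].
After inserting 4: P = [[3, 4], [5]].
After inserting 2: P = [[2, 4], [3], [5]].
After inserting 1: P = [[1, 4], [2], [3], [5]].

So P = [[1, 4], [2], [3], [5]], Q = [[1, 2], [3], [4], [5]].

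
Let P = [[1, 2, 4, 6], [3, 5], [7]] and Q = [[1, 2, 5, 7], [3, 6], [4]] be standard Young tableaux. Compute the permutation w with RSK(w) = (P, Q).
Reverse the RSK construction: for i from n down to 1, find the cell of Q containing i, remove the entry at that cell from P, and reverse-bump it up through P; the value ejected from row 1 is w(i).

Step i=7: Q has 7 at row 1, column 4; remove that cell from P, ejecting 6. So w(7) = 6. P is now [[1, 2, 4], [3, 5], [7]].
Step i=6: Q has 6 at row 2, column 2; remove 5 from row 2 of P and reverse-bump: 5 enters row 1 and ejects 4. So w(6) = 4. P is now [[1, 2, 5], [3], [7]].
Step i=5: Q has 5 at row 1, column 3; remove that cell from P, ejecting 5. So w(5) = 5. P is now [[1, 2], [3], [7]].
Step i=4: Q has 4 at row 3, column 1; remove 7 from row 3 of P and reverse-bump: 7 enters row 2 and ejects 3; 3 enters row 1 and ejects 2. So w(4) = 2. P is now [[1, 3], [7]].
Step i=3: Q has 3 at row 2, column 1; remove 7 from row 2 of P and reverse-bump: 7 enters row 1 and ejects 3. So w(3) = 3. P is now [[1, 7]].
Step i=2: Q has 2 at row 1, column 2; remove that cell from P, ejecting 7. So w(2) = 7. P is now [[1]].
Step i=1: Q has 1 at row 1, column 1; remove that cell from P, ejecting 1. So w(1) = 1. P is now [].

So w = 1 7 3 2 5 4 6.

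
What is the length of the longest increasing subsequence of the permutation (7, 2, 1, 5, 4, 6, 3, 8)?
4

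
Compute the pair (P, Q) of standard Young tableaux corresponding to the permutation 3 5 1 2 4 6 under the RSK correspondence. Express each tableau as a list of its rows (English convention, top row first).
Insert each entry of the permutation into P by Schensted row insertion, recording in Q the position of each new cell.

Insert 3: appended to row 1. P = [[3]], Q = [[1]].
Insert 5: appended to row 1. P = [[3, 5]], Q = [[1, 2]].
Insert 1: 1 bumps 3 from row 1; 3 starts row 2. P = [[1, 5], [3]], Q = [[1, 2], [3]].
Insert 2: 2 bumps 5 from row 1; 5 appends to row 2. P = [[1, 2], [3, 5]], Q = [[1, 2], [3, 4]].
Insert 4: appended to row 1. P = [[1, 2, 4], [3, 5]], Q = [[1, 2, 5], [3, 4]].
Insert 6: appended to row 1. P = [[1, 2, 4, 6], [3, 5]], Q = [[1, 2, 5, 6], [3, 4]].

So P = [[1, 2, 4, 6], [3, 5]], Q = [[1, 2, 5, 6], [3, 4]].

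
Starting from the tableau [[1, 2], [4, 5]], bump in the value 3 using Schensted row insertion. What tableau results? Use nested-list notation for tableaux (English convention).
[[1, 2, 3], [4, 5]]

3 is larger than every entry of row 1, so it is appended to row 1. The new tableau is [[1, 2, 3], [4, 5]].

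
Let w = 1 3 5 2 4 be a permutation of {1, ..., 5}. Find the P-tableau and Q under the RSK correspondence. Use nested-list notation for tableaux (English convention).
Insert each entry of the permutation into P by Schensted row insertion, recording in Q the position of each new cell.

Insert 1: appended to row 1. P = [[1]].
Insert 3: appended to row 1. P = [[1, 3]].
Insert 5: appended to row 1. P = [[1, 3, 5]].
Insert 2: 2 bumps 3 from row 1; 3 starts row 2. P = [[1, 2, 5], [3]].
Insert 4: 4 bumps 5 from row 1; 5 appends to row 2. P = [[1, 2, 4], [3, 5]].

So P = [[1, 2, 4], [3, 5]], Q = [[1, 2, 3], [4, 5]].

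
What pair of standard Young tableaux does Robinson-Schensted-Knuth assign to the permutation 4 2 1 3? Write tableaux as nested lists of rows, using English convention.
P = [[1, 3], [2], [4]], Q = [[1, 4], [2], [3]]

Insert each entry of the permutation into P by Schensted row insertion, recording in Q the position of each new cell.

After inserting 4: P = [[4]].
After inserting 2: P = [[2], [4]].
After inserting 1: P = [[1], [2], [4]].
After inserting 3: P = [[1, 3], [2], [4]].

So P = [[1, 3], [2], [4]], Q = [[1, 4], [2], [3]].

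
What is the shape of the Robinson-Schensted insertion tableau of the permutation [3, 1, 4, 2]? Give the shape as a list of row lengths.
RSK row insertion gives P = [[1, 2], [3, 4]], which has shape [2, 2].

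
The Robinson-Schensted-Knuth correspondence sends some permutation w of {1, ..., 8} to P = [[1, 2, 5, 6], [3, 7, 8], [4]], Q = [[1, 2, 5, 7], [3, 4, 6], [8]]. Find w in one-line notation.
4 7 1 3 8 5 6 2

Reverse RSK: for i = n, n-1, ..., 1, locate i in Q, remove the corresponding corner cell from P, and reverse-bump its entry up through P; the value ejected from row 1 is w(i).

So w = 4 7 1 3 8 5 6 2.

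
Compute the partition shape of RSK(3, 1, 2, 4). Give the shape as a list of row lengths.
RSK row insertion gives P = [[1, 2, 4], [3]], which has shape [3, 1].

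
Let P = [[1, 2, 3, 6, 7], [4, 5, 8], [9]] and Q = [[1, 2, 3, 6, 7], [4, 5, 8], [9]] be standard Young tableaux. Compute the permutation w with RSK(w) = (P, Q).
Reverse the RSK construction: for i from n down to 1, find the cell of Q containing i, remove the entry at that cell from P, and reverse-bump it up through P; the value ejected from row 1 is w(i).

Step i=9: Q has 9 at row 3, column 1; remove 9 from row 3 of P and reverse-bump: 9 enters row 2 and ejects 8; 8 enters row 1 and ejects 7. So w(9) = 7. P is now [[1, 2, 3, 6, 8], [4, 5, 9]].
Step i=8: Q has 8 at row 2, column 3; remove 9 from row 2 of P and reverse-bump: 9 enters row 1 and ejects 8. So w(8) = 8. P is now [[1, 2, 3, 6, 9], [4, 5]].
Step i=7: Q has 7 at row 1, column 5; remove that cell from P, ejecting 9. So w(7) = 9. P is now [[1, 2, 3, 6], [4, 5]].
Step i=6: Q has 6 at row 1, column 4; remove that cell from P, ejecting 6. So w(6) = 6. P is now [[1, 2, 3], [4, 5]].
Step i=5: Q has 5 at row 2, column 2; remove 5 from row 2 of P and reverse-bump: 5 enters row 1 and ejects 3. So w(5) = 3. P is now [[1, 2, 5], [4]].
Step i=4: Q has 4 at row 2, column 1; remove 4 from row 2 of P and reverse-bump: 4 enters row 1 and ejects 2. So w(4) = 2. P is now [[1, 4, 5]].
Step i=3: Q has 3 at row 1, column 3; remove that cell from P, ejecting 5. So w(3) = 5. P is now [[1, 4]].
Step i=2: Q has 2 at row 1, column 2; remove that cell from P, ejecting 4. So w(2) = 4. P is now [[1]].
Step i=1: Q has 1 at row 1, column 1; remove that cell from P, ejecting 1. So w(1) = 1. P is now [].

So w = 1 4 5 2 3 6 9 8 7.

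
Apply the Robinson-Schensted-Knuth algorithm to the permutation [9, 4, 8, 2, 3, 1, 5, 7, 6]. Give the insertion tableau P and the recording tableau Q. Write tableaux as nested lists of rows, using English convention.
P = [[1, 3, 5, 6], [2, 7], [4, 8], [9]], Q = [[1, 3, 7, 8], [2, 5], [4, 9], [6]]

Insert each entry of the permutation into P by Schensted row insertion, recording in Q the position of each new cell.

After inserting 9: P = [[9]].
After inserting 4: P = [[4], [9]].
After inserting 8: P = [[4, 8], [9]].
After inserting 2: P = [[2, 8], [4], [9]].
After inserting 3: P = [[2, 3], [4, 8], [9]].
After inserting 1: P = [[1, 3], [2, 8], [4], [9]].
After inserting 5: P = [[1, 3, 5], [2, 8], [4], [9]].
After inserting 7: P = [[1, 3, 5, 7], [2, 8], [4], [9]].
After inserting 6: P = [[1, 3, 5, 6], [2, 7], [4, 8], [9]].

So P = [[1, 3, 5, 6], [2, 7], [4, 8], [9]], Q = [[1, 3, 7, 8], [2, 5], [4, 9], [6]].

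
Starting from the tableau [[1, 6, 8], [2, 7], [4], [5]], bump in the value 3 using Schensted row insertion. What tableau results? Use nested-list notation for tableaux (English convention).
In row 1, 3 replaces 6 (the leftmost entry greater than 3); 6 is bumped to row 2. In row 2, 6 replaces 7 (the leftmost entry greater than 6); 7 is bumped to row 3. 7 is appended to row 3. The new tableau is [[1, 3, 8], [2, 6], [4, 7], [5]].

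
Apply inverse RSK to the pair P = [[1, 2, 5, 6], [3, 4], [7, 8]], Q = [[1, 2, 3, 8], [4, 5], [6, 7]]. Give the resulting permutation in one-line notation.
3 7 8 4 5 1 2 6

Reverse RSK: for i = n, n-1, ..., 1, locate i in Q, remove the corresponding corner cell from P, and reverse-bump its entry up through P; the value ejected from row 1 is w(i).

So w = 3 7 8 4 5 1 2 6.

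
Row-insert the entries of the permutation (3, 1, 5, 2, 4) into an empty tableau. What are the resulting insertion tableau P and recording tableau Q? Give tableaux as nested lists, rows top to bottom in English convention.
Insert each entry of the permutation into P by Schensted row insertion, recording in Q the position of each new cell.

After inserting 3: P = [[3]].
After inserting 1: P = [[1], [3]].
After inserting 5: P = [[1, 5], [3]].
After inserting 2: P = [[1, 2], [3, 5]].
After inserting 4: P = [[1, 2, 4], [3, 5]].

So P = [[1, 2, 4], [3, 5]], Q = [[1, 3, 5], [2, 4]].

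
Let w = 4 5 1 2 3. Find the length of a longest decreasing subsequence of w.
2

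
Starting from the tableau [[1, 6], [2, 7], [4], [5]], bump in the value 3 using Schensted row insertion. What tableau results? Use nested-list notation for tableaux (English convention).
In row 1, 3 replaces 6 (the leftmost entry greater than 3); 6 is bumped to row 2. In row 2, 6 replaces 7 (the leftmost entry greater than 6); 7 is bumped to row 3. 7 is appended to row 3. The new tableau is [[1, 3], [2, 6], [4, 7], [5]].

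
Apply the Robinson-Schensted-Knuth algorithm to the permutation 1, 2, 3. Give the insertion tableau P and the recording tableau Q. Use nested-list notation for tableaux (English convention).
P = [[1, 2, 3]], Q = [[1, 2, 3]]

Insert each entry of the permutation into P by Schensted row insertion, recording in Q the position of each new cell.

Insert 1: appended to row 1. P = [[1]], Q = [[1]].
Insert 2: appended to row 1. P = [[1, 2]], Q = [[1, 2]].
Insert 3: appended to row 1. P = [[1, 2, 3]], Q = [[1, 2, 3]].

So P = [[1, 2, 3]], Q = [[1, 2, 3]].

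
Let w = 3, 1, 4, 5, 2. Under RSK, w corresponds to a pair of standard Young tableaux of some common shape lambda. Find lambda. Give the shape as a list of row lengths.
Row-insert each entry into an empty tableau.

After inserting 3: P = [[3]].
After inserting 1: P = [[1], [3]].
After inserting 4: P = [[1, 4], [3]].
After inserting 5: P = [[1, 4, 5], [3]].
After inserting 2: P = [[1, 2, 5], [3, 4]].

The final insertion tableau P = [[1, 2, 5], [3, 4]] has shape [3, 2].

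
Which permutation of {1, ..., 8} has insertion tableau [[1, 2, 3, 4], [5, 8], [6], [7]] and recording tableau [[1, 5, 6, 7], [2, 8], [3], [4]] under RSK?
Reverse the RSK construction: for i from n down to 1, find the cell of Q containing i, remove the entry at that cell from P, and reverse-bump it up through P; the value ejected from row 1 is w(i).

Step i=8: Q has 8 at row 2, column 2; remove 8 from row 2 of P and reverse-bump: 8 enters row 1 and ejects 4. So w(8) = 4. P is now [[1, 2, 3, 8], [5], [6], [7]].
Step i=7: Q has 7 at row 1, column 4; remove that cell from P, ejecting 8. So w(7) = 8. P is now [[1, 2, 3], [5], [6], [7]].
Step i=6: Q has 6 at row 1, column 3; remove that cell from P, ejecting 3. So w(6) = 3. P is now [[1, 2], [5], [6], [7]].
Step i=5: Q has 5 at row 1, column 2; remove that cell from P, ejecting 2. So w(5) = 2. P is now [[1], [5], [6], [7]].
Step i=4: Q has 4 at row 4, column 1; remove 7 from row 4 of P and reverse-bump: 7 enters row 3 and ejects 6; 6 enters row 2 and ejects 5; 5 enters row 1 and ejects 1. So w(4) = 1. P is now [[5], [6], [7]].
Step i=3: Q has 3 at row 3, column 1; remove 7 from row 3 of P and reverse-bump: 7 enters row 2 and ejects 6; 6 enters row 1 and ejects 5. So w(3) = 5. P is now [[6], [7]].
Step i=2: Q has 2 at row 2, column 1; remove 7 from row 2 of P and reverse-bump: 7 enters row 1 and ejects 6. So w(2) = 6. P is now [[7]].
Step i=1: Q has 1 at row 1, column 1; remove that cell from P, ejecting 7. So w(1) = 7. P is now [].

So w = 7 6 5 1 2 3 8 4.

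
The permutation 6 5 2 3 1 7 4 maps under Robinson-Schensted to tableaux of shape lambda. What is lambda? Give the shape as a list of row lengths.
[3, 2, 1, 1]

Row-insert each entry into an empty tableau.

After inserting 6: P = [[6]].
After inserting 5: P = [[5], [6]].
After inserting 2: P = [[2], [5], [6]].
After inserting 3: P = [[2, 3], [5], [6]].
After inserting 1: P = [[1, 3], [2], [5], [6]].
After inserting 7: P = [[1, 3, 7], [2], [5], [6]].
After inserting 4: P = [[1, 3, 4], [2, 7], [5], [6]].

The final insertion tableau P = [[1, 3, 4], [2, 7], [5], [6]] has shape [3, 2, 1, 1].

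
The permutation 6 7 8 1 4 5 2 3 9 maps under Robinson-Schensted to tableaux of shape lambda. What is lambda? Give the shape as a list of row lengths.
Row-insert each entry into an empty tableau.

After inserting 6: P = [[6]].
After inserting 7: P = [[6, 7]].
After inserting 8: P = [[6, 7, 8]].
After inserting 1: P = [[1, 7, 8], [6]].
After inserting 4: P = [[1, 4, 8], [6, 7]].
After inserting 5: P = [[1, 4, 5], [6, 7, 8]].
After inserting 2: P = [[1, 2, 5], [4, 7, 8], [6]].
After inserting 3: P = [[1, 2, 3], [4, 5, 8], [6, 7]].
After inserting 9: P = [[1, 2, 3, 9], [4, 5, 8], [6, 7]].

The final insertion tableau P = [[1, 2, 3, 9], [4, 5, 8], [6, 7]] has shape [4, 3, 2].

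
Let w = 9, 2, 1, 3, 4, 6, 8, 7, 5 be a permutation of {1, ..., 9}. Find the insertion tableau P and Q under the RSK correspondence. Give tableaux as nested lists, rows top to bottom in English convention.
Insert each entry of the permutation into P by Schensted row insertion, recording in Q the position of each new cell.

Insert 9: appended to row 1. P = [[9]], Q = [[1]].
Insert 2: 2 bumps 9 from row 1; 9 starts row 2. P = [[2], [9]], Q = [[1], [2]].
Insert 1: 1 bumps 2 from row 1; 2 bumps 9 from row 2; 9 starts row 3. P = [[1], [2], [9]], Q = [[1], [2], [3]].
Insert 3: appended to row 1. P = [[1, 3], [2], [9]], Q = [[1, 4], [2], [3]].
Insert 4: appended to row 1. P = [[1, 3, 4], [2], [9]], Q = [[1, 4, 5], [2], [3]].
Insert 6: appended to row 1. P = [[1, 3, 4, 6], [2], [9]], Q = [[1, 4, 5, 6], [2], [3]].
Insert 8: appended to row 1. P = [[1, 3, 4, 6, 8], [2], [9]], Q = [[1, 4, 5, 6, 7], [2], [3]].
Insert 7: 7 bumps 8 from row 1; 8 appends to row 2. P = [[1, 3, 4, 6, 7], [2, 8], [9]], Q = [[1, 4, 5, 6, 7], [2, 8], [3]].
Insert 5: 5 bumps 6 from row 1; 6 bumps 8 from row 2; 8 bumps 9 from row 3; 9 starts row 4. P = [[1, 3, 4, 5, 7], [2, 6], [8], [9]], Q = [[1, 4, 5, 6, 7], [2, 8], [3], [9]].

So P = [[1, 3, 4, 5, 7], [2, 6], [8], [9]], Q = [[1, 4, 5, 6, 7], [2, 8], [3], [9]].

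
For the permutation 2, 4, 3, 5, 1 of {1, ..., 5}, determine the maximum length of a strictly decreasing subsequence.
3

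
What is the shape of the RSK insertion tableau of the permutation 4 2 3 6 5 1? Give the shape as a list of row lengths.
Row-insert each entry into an empty tableau.

After inserting 4: P = [[4]].
After inserting 2: P = [[2], [4]].
After inserting 3: P = [[2, 3], [4]].
After inserting 6: P = [[2, 3, 6], [4]].
After inserting 5: P = [[2, 3, 5], [4, 6]].
After inserting 1: P = [[1, 3, 5], [2, 6], [4]].

The final insertion tableau P = [[1, 3, 5], [2, 6], [4]] has shape [3, 2, 1].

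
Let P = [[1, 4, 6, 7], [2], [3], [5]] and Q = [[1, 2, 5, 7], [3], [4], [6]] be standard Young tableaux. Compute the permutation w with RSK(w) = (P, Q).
Reverse the RSK construction: for i from n down to 1, find the cell of Q containing i, remove the entry at that cell from P, and reverse-bump it up through P; the value ejected from row 1 is w(i).

Step i=7: Q has 7 at row 1, column 4; remove that cell from P, ejecting 7. So w(7) = 7. P is now [[1, 4, 6], [2], [3], [5]].
Step i=6: Q has 6 at row 4, column 1; remove 5 from row 4 of P and reverse-bump: 5 enters row 3 and ejects 3; 3 enters row 2 and ejects 2; 2 enters row 1 and ejects 1. So w(6) = 1. P is now [[2, 4, 6], [3], [5]].
Step i=5: Q has 5 at row 1, column 3; remove that cell from P, ejecting 6. So w(5) = 6. P is now [[2, 4], [3], [5]].
Step i=4: Q has 4 at row 3, column 1; remove 5 from row 3 of P and reverse-bump: 5 enters row 2 and ejects 3; 3 enters row 1 and ejects 2. So w(4) = 2. P is now [[3, 4], [5]].
Step i=3: Q has 3 at row 2, column 1; remove 5 from row 2 of P and reverse-bump: 5 enters row 1 and ejects 4. So w(3) = 4. P is now [[3, 5]].
Step i=2: Q has 2 at row 1, column 2; remove that cell from P, ejecting 5. So w(2) = 5. P is now [[3]].
Step i=1: Q has 1 at row 1, column 1; remove that cell from P, ejecting 3. So w(1) = 3. P is now [].

So w = 3 5 4 2 6 1 7.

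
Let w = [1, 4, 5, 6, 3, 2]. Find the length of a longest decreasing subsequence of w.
3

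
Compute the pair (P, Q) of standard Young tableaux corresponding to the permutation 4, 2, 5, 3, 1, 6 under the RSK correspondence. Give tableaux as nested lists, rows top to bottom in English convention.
P = [[1, 3, 6], [2, 5], [4]], Q = [[1, 3, 6], [2, 4], [5]]

Insert each entry of the permutation into P by Schensted row insertion, recording in Q the position of each new cell.

Insert 4: appended to row 1. P = [[4]].
Insert 2: 2 bumps 4 from row 1; 4 starts row 2. P = [[2], [4]].
Insert 5: appended to row 1. P = [[2, 5], [4]].
Insert 3: 3 bumps 5 from row 1; 5 appends to row 2. P = [[2, 3], [4, 5]].
Insert 1: 1 bumps 2 from row 1; 2 bumps 4 from row 2; 4 starts row 3. P = [[1, 3], [2, 5], [4]].
Insert 6: appended to row 1. P = [[1, 3, 6], [2, 5], [4]].

So P = [[1, 3, 6], [2, 5], [4]], Q = [[1, 3, 6], [2, 4], [5]].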